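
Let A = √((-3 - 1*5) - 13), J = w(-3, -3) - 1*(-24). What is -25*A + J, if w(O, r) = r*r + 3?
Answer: 36 - 25*I*√21 ≈ 36.0 - 114.56*I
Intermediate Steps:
w(O, r) = 3 + r² (w(O, r) = r² + 3 = 3 + r²)
J = 36 (J = (3 + (-3)²) - 1*(-24) = (3 + 9) + 24 = 12 + 24 = 36)
A = I*√21 (A = √((-3 - 5) - 13) = √(-8 - 13) = √(-21) = I*√21 ≈ 4.5826*I)
-25*A + J = -25*I*√21 + 36 = 36 - 25*I*√21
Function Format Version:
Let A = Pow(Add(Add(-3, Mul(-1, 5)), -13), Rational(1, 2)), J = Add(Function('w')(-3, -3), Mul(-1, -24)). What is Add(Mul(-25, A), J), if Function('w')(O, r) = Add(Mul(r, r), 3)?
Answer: Add(36, Mul(-25, I, Pow(21, Rational(1, 2)))) ≈ Add(36.000, Mul(-114.56, I))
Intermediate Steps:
Function('w')(O, r) = Add(3, Pow(r, 2)) (Function('w')(O, r) = Add(Pow(r, 2), 3) = Add(3, Pow(r, 2)))
J = 36 (J = Add(Add(3, Pow(-3, 2)), Mul(-1, -24)) = Add(Add(3, 9), 24) = Add(12, 24) = 36)
A = Mul(I, Pow(21, Rational(1, 2))) (A = Pow(Add(Add(-3, -5), -13), Rational(1, 2)) = Pow(Add(-8, -13), Rational(1, 2)) = Pow(-21, Rational(1, 2)) = Mul(I, Pow(21, Rational(1, 2))) ≈ Mul(4.5826, I))
Add(Mul(-25, A), J) = Add(Mul(-25, Mul(I, Pow(21, Rational(1, 2)))), 36) = Add(Mul(-25, I, Pow(21, Rational(1, 2))), 36) = Add(36, Mul(-25, I, Pow(21, Rational(1, 2))))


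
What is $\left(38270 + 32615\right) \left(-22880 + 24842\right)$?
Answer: $139076370$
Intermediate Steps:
$\left(38270 + 32615\right) \left(-22880 + 24842\right) = 70885 \cdot 1962 = 139076370$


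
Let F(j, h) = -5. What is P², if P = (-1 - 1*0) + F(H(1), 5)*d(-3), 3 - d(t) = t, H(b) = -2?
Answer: 961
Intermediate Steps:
d(t) = 3 - t
P = -31 (P = (-1 - 1*0) - 5*(3 - 1*(-3)) = (-1 + 0) - 5*(3 + 3) = -1 - 5*6 = -1 - 30 = -31)
P² = (-31)² = 961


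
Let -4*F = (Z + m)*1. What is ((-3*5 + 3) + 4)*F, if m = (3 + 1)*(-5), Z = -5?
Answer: -50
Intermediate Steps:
m = -20 (m = 4*(-5) = -20)
F = 25/4 (F = -(-5 - 20)/4 = -(-25)/4 = -1/4*(-25) = 25/4 ≈ 6.2500)
((-3*5 + 3) + 4)*F = ((-3*5 + 3) + 4)*(25/4) = ((-15 + 3) + 4)*(25/4) = (-12 + 4)*(25/4) = -8*25/4 = -50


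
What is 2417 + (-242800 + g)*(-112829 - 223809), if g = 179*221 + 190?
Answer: 68354684955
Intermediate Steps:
g = 39749 (g = 39559 + 190 = 39749)
2417 + (-242800 + g)*(-112829 - 223809) = 2417 + (-242800 + 39749)*(-112829 - 223809) = 2417 - 203051*(-336638) = 2417 + 68354682538 = 68354684955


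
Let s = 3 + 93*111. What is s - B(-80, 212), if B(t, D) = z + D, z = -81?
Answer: 10195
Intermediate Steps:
B(t, D) = -81 + D
s = 10326 (s = 3 + 10323 = 10326)
s - B(-80, 212) = 10326 - (-81 + 212) = 10326 - 1*131 = 10326 - 131 = 10195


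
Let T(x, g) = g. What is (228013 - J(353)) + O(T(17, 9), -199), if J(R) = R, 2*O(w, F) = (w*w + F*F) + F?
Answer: 494803/2 ≈ 2.4740e+5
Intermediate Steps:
O(w, F) = F/2 + F²/2 + w²/2 (O(w, F) = ((w*w + F*F) + F)/2 = ((w² + F²) + F)/2 = ((F² + w²) + F)/2 = (F + F² + w²)/2 = F/2 + F²/2 + w²/2)
(228013 - J(353)) + O(T(17, 9), -199) = (228013 - 1*353) + ((½)*(-199) + (½)*(-199)² + (½)*9²) = (228013 - 353) + (-199/2 + (½)*39601 + (½)*81) = 227660 + (-199/2 + 39601/2 + 81/2) = 227660 + 39483/2 = 494803/2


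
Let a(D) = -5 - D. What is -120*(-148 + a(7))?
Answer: 19200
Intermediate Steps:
-120*(-148 + a(7)) = -120*(-148 + (-5 - 1*7)) = -120*(-148 + (-5 - 7)) = -120*(-148 - 12) = -120*(-160) = 19200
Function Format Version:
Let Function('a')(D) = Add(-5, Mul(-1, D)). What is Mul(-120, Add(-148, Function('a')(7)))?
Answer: 19200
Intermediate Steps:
Mul(-120, Add(-148, Function('a')(7))) = Mul(-120, Add(-148, Add(-5, Mul(-1, 7)))) = Mul(-120, Add(-148, Add(-5, -7))) = Mul(-120, Add(-148, -12)) = Mul(-120, -160) = 19200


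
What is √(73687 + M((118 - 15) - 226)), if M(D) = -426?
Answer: √73261 ≈ 270.67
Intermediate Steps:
√(73687 + M((118 - 15) - 226)) = √(73687 - 426) = √73261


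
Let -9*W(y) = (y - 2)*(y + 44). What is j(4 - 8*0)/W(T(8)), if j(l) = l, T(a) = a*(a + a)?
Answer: -1/602 ≈ -0.0016611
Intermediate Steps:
T(a) = 2*a**2 (T(a) = a*(2*a) = 2*a**2)
W(y) = -(-2 + y)*(44 + y)/9 (W(y) = -(y - 2)*(y + 44)/9 = -(-2 + y)*(44 + y)/9)
j(4 - 8*0)/W(T(8)) = (4 - 8*0)/(88/9 - 28*8**2/3 - (2*8**2)**2/9) = (4 + 0)/(88/9 - 28*64/3 - (2*64)**2/9) = 4/(88/9 - 14/3*128 - 1/9*128**2) = 4/(88/9 - 1792/3 - 1/9*16384) = 4/(88/9 - 1792/3 - 16384/9) = 4/(-2408) = 4*(-1/2408) = -1/602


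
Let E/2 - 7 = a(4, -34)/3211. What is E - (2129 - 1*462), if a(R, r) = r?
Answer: -5307851/3211 ≈ -1653.0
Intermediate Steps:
E = 44886/3211 (E = 14 + 2*(-34/3211) = 14 - 68/3211 = 44886/3211 ≈ 13.979)
E - (2129 - 1*462) = 44886/3211 - (2129 - 1*462) = 44886/3211 - (2129 - 462) = 44886/3211 - 1*1667 = 44886/3211 - 1667 = -5307851/3211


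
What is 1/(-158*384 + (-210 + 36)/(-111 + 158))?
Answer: -47/2851758 ≈ -1.6481e-5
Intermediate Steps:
1/(-158*384 + (-210 + 36)/(-111 + 158)) = 1/(-60672 - 174/47) = 1/(-2851758/47) = -47/2851758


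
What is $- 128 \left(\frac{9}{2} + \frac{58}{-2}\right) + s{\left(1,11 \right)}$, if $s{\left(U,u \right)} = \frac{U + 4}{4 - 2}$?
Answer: $\frac{6277}{2} \approx 3138.5$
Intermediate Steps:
$s{\left(U,u \right)} = 2 + \frac{U}{2}$ ($s{\left(U,u \right)} = \frac{4 + U}{2} = \left(4 + U\right) \frac{1}{2} = 2 + \frac{U}{2}$)
$- 128 \left(\frac{9}{2} + \frac{58}{-2}\right) + s{\left(1,11 \right)} = - 128 \left(\frac{9}{2} + \frac{58}{-2}\right) + \left(2 + \frac{1}{2} \cdot 1\right) = - 128 \left(9 \cdot \frac{1}{2} + 58 \left(- \frac{1}{2}\right)\right) + \left(2 + \frac{1}{2}\right) = - 128 \left(\frac{9}{2} - 29\right) + \frac{5}{2} = \left(-128\right) \left(- \frac{49}{2}\right) + \frac{5}{2} = 3136 + \frac{5}{2} = \frac{6277}{2}$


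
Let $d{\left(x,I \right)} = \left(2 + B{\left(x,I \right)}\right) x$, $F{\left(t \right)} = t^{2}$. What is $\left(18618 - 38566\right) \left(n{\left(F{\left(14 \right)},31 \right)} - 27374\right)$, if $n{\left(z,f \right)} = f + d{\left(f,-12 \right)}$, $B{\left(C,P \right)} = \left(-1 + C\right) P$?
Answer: $766821068$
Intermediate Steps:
$B{\left(C,P \right)} = P \left(-1 + C\right)$
$d{\left(x,I \right)} = x \left(2 + I \left(-1 + x\right)\right)$ ($d{\left(x,I \right)} = \left(2 + I \left(-1 + x\right)\right) x = x \left(2 + I \left(-1 + x\right)\right)$)
$n{\left(z,f \right)} = f + f \left(14 - 12 f\right)$ ($n{\left(z,f \right)} = f + f \left(2 - 12 \left(-1 + f\right)\right) = f + f \left(2 - \left(-12 + 12 f\right)\right) = f + f \left(14 - 12 f\right)$)
$\left(18618 - 38566\right) \left(n{\left(F{\left(14 \right)},31 \right)} - 27374\right) = \left(18618 - 38566\right) \left(3 \cdot 31 \left(5 - 124\right) - 27374\right) = - 19948 \left(3 \cdot 31 \left(5 - 124\right) - 27374\right) = - 19948 \left(3 \cdot 31 \left(-119\right) - 27374\right) = - 19948 \left(-11067 - 27374\right) = \left(-19948\right) \left(-38441\right) = 766821068$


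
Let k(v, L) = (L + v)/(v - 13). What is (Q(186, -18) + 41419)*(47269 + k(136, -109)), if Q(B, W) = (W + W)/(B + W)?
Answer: 13704835717/7 ≈ 1.9578e+9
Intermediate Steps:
Q(B, W) = 2*W/(B + W) (Q(B, W) = (2*W)/(B + W) = 2*W/(B + W))
k(v, L) = (L + v)/(-13 + v)
(Q(186, -18) + 41419)*(47269 + k(136, -109)) = (2*(-18)/(186 - 18) + 41419)*(47269 + (-109 + 136)/(-13 + 136)) = (2*(-18)/168 + 41419)*(47269 + 27/123) = (2*(-18)*(1/168) + 41419)*(47269 + (1/123)*27) = (-3/14 + 41419)*(47269 + 9/41) = (579863/14)*(1938038/41) = 13704835717/7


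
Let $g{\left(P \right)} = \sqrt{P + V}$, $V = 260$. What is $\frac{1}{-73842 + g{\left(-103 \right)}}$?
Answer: $- \frac{73842}{5452640807} - \frac{\sqrt{157}}{5452640807} \approx -1.3545 \cdot 10^{-5}$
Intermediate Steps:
$g{\left(P \right)} = \sqrt{260 + P}$ ($g{\left(P \right)} = \sqrt{P + 260} = \sqrt{260 + P}$)
$\frac{1}{-73842 + g{\left(-103 \right)}} = \frac{1}{-73842 + \sqrt{260 - 103}} = \frac{1}{-73842 + \sqrt{157}}$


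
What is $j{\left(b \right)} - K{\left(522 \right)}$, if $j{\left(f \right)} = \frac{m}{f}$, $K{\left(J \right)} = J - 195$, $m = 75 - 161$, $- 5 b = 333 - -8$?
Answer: $- \frac{111077}{341} \approx -325.74$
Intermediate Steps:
$b = - \frac{341}{5}$ ($b = - \frac{333 - -8}{5} = - \frac{333 + 8}{5} = \left(- \frac{1}{5}\right) 341 = - \frac{341}{5} \approx -68.2$)
$m = -86$
$K{\left(J \right)} = -195 + J$
$j{\left(f \right)} = - \frac{86}{f}$
$j{\left(b \right)} - K{\left(522 \right)} = - \frac{86}{- \frac{341}{5}} - \left(-195 + 522\right) = \left(-86\right) \left(- \frac{5}{341}\right) - 327 = \frac{430}{341} - 327 = - \frac{111077}{341}$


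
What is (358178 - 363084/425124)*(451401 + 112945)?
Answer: 7161066389481154/35427 ≈ 2.0214e+11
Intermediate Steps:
(358178 - 363084/425124)*(451401 + 112945) = (358178 - 363084*1/425124)*564346 = (358178 - 30257/35427)*564346 = (12689141749/35427)*564346 = 7161066389481154/35427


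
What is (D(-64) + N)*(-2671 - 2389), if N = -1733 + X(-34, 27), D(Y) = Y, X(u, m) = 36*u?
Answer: 15286260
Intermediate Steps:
N = -2957 (N = -1733 + 36*(-34) = -1733 - 1224 = -2957)
(D(-64) + N)*(-2671 - 2389) = (-64 - 2957)*(-2671 - 2389) = -3021*(-5060) = 15286260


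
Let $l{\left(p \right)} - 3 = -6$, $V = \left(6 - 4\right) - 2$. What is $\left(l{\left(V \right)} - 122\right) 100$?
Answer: $-12500$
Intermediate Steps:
$V = 0$ ($V = 2 - 2 = 0$)
$l{\left(p \right)} = -3$ ($l{\left(p \right)} = 3 - 6 = -3$)
$\left(l{\left(V \right)} - 122\right) 100 = \left(-3 - 122\right) 100 = \left(-125\right) 100 = -12500$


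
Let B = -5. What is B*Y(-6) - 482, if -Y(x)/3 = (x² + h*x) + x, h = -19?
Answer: 1678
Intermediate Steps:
Y(x) = -3*x² + 54*x (Y(x) = -3*((x² - 19*x) + x) = -3*(x² - 18*x) = -3*x² + 54*x)
B*Y(-6) - 482 = -15*(-6)*(18 - 1*(-6)) - 482 = -15*(-6)*(18 + 6) - 482 = -15*(-6)*24 - 482 = -5*(-432) - 482 = 2160 - 482 = 1678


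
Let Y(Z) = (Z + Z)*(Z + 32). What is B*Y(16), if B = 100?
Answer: 153600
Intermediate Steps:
Y(Z) = 2*Z*(32 + Z) (Y(Z) = (2*Z)*(32 + Z) = 2*Z*(32 + Z))
B*Y(16) = 100*(2*16*(32 + 16)) = 100*(2*16*48) = 100*1536 = 153600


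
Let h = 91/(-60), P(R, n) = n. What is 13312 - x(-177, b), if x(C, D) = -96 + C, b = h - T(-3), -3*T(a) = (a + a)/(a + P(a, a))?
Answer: 13585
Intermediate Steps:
h = -91/60 (h = 91*(-1/60) = -91/60 ≈ -1.5167)
T(a) = -⅓ (T(a) = -(a + a)/(3*(a + a)) = -2*a/(3*(2*a)) = -2*a*1/(2*a)/3 = -⅓*1 = -⅓)
b = -71/60 (b = -91/60 - 1*(-⅓) = -91/60 + ⅓ = -71/60 ≈ -1.1833)
13312 - x(-177, b) = 13312 - (-96 - 177) = 13312 - 1*(-273) = 13312 + 273 = 13585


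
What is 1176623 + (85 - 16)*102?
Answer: 1183661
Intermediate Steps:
1176623 + (85 - 16)*102 = 1176623 + 69*102 = 1176623 + 7038 = 1183661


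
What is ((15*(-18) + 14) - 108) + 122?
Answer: -242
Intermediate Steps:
((15*(-18) + 14) - 108) + 122 = ((-270 + 14) - 108) + 122 = (-256 - 108) + 122 = -364 + 122 = -242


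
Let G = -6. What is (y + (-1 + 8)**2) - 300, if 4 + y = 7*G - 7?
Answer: -304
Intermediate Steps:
y = -53 (y = -4 + (7*(-6) - 7) = -4 + (-42 - 7) = -4 - 49 = -53)
(y + (-1 + 8)**2) - 300 = (-53 + (-1 + 8)**2) - 300 = (-53 + 7**2) - 300 = (-53 + 49) - 300 = -4 - 300 = -304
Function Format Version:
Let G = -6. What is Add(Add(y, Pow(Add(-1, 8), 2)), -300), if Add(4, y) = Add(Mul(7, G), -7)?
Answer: -304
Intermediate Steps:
y = -53 (y = Add(-4, Add(Mul(7, -6), -7)) = Add(-4, Add(-42, -7)) = Add(-4, -49) = -53)
Add(Add(y, Pow(Add(-1, 8), 2)), -300) = Add(Add(-53, Pow(Add(-1, 8), 2)), -300) = Add(Add(-53, Pow(7, 2)), -300) = Add(Add(-53, 49), -300) = Add(-4, -300) = -304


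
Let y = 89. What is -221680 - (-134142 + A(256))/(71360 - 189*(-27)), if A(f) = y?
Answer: -16950183787/76463 ≈ -2.2168e+5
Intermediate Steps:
A(f) = 89
-221680 - (-134142 + A(256))/(71360 - 189*(-27)) = -221680 - (-134142 + 89)/(71360 - 189*(-27)) = -221680 - (-134053)/(71360 - 1*(-5103)) = -221680 - (-134053)/(71360 + 5103) = -221680 - (-134053)/76463 = -221680 - 1*(-134053/76463) = -221680 + 134053/76463 = -16950183787/76463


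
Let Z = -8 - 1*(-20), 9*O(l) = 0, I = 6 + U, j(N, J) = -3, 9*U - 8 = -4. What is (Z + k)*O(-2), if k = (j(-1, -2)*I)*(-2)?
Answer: 0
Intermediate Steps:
U = 4/9 (U = 8/9 + (⅑)*(-4) = 8/9 - 4/9 = 4/9 ≈ 0.44444)
I = 58/9 (I = 6 + 4/9 = 58/9 ≈ 6.4444)
O(l) = 0 (O(l) = (⅑)*0 = 0)
Z = 12 (Z = -8 + 20 = 12)
k = 116/3 (k = -3*58/9*(-2) = -58/3*(-2) = 116/3 ≈ 38.667)
(Z + k)*O(-2) = (12 + 116/3)*0 = (152/3)*0 = 0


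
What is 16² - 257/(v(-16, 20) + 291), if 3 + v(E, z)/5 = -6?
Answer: 62719/246 ≈ 254.96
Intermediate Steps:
v(E, z) = -45 (v(E, z) = -15 + 5*(-6) = -15 - 30 = -45)
16² - 257/(v(-16, 20) + 291) = 16² - 257/(-45 + 291) = 256 - 257/246 = 62719/246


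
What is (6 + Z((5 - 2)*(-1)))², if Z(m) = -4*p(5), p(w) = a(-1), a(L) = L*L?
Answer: 4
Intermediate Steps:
a(L) = L²
p(w) = 1 (p(w) = (-1)² = 1)
Z(m) = -4 (Z(m) = -4*1 = -4)
(6 + Z((5 - 2)*(-1)))² = (6 - 4)² = 2² = 4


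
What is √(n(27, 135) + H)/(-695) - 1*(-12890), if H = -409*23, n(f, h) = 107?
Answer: 12890 - 2*I*√93/139 ≈ 12890.0 - 0.13876*I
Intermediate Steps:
H = -9407
√(n(27, 135) + H)/(-695) - 1*(-12890) = √(107 - 9407)/(-695) - 1*(-12890) = √(-9300)*(-1/695) + 12890 = (10*I*√93)*(-1/695) + 12890 = -2*I*√93/139 + 12890 = 12890 - 2*I*√93/139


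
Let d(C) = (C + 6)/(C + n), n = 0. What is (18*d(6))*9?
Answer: 324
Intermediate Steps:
d(C) = (6 + C)/C (d(C) = (C + 6)/(C + 0) = (6 + C)/C)
(18*d(6))*9 = (18*((6 + 6)/6))*9 = (18*((1/6)*12))*9 = (18*2)*9 = 36*9 = 324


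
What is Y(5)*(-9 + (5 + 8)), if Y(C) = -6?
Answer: -24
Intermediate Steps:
Y(5)*(-9 + (5 + 8)) = -6*(-9 + (5 + 8)) = -6*(-9 + 13) = -6*4 = -24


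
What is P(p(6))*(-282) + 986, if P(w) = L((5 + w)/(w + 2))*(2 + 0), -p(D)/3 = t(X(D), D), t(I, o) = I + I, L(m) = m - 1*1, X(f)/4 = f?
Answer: 70852/71 ≈ 997.92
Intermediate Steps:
X(f) = 4*f
L(m) = -1 + m (L(m) = m - 1 = -1 + m)
t(I, o) = 2*I
p(D) = -24*D (p(D) = -6*4*D = -24*D)
P(w) = -2 + 2*(5 + w)/(2 + w) (P(w) = (-1 + (5 + w)/(w + 2))*(2 + 0) = (-1 + (5 + w)/(2 + w))*2 = -2 + 2*(5 + w)/(2 + w))
P(p(6))*(-282) + 986 = (6/(2 - 24*6))*(-282) + 986 = (6/(2 - 144))*(-282) + 986 = (6/(-142))*(-282) + 986 = (6*(-1/142))*(-282) + 986 = -3/71*(-282) + 986 = 846/71 + 986 = 70852/71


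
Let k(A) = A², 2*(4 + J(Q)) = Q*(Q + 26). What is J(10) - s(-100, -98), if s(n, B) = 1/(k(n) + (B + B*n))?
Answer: 3467551/19702 ≈ 176.00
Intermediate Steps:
J(Q) = -4 + Q*(26 + Q)/2 (J(Q) = -4 + (Q*(Q + 26))/2 = -4 + (Q*(26 + Q))/2 = -4 + Q*(26 + Q)/2)
s(n, B) = 1/(B + n² + B*n) (s(n, B) = 1/(n² + (B + B*n)) = 1/(B + n² + B*n))
J(10) - s(-100, -98) = (-4 + (½)*10² + 13*10) - 1/(-98 + (-100)² - 98*(-100)) = (-4 + (½)*100 + 130) - 1/(-98 + 10000 + 9800) = (-4 + 50 + 130) - 1/19702 = 176 - 1*1/19702 = 176 - 1/19702 = 3467551/19702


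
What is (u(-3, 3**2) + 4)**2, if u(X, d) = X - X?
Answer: 16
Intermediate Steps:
u(X, d) = 0
(u(-3, 3**2) + 4)**2 = (0 + 4)**2 = 4**2 = 16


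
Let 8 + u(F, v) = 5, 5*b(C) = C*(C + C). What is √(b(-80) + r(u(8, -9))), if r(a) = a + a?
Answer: √2554 ≈ 50.537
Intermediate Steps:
b(C) = 2*C²/5 (b(C) = (C*(C + C))/5 = (C*(2*C))/5 = (2*C²)/5 = 2*C²/5)
u(F, v) = -3 (u(F, v) = -8 + 5 = -3)
r(a) = 2*a
√(b(-80) + r(u(8, -9))) = √((⅖)*(-80)² + 2*(-3)) = √((⅖)*6400 - 6) = √(2560 - 6) = √2554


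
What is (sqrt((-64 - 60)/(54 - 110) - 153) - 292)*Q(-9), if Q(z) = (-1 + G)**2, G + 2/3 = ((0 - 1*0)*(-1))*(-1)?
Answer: -7300/9 + 25*I*sqrt(29554)/126 ≈ -811.11 + 34.11*I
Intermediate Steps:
G = -2/3 (G = -2/3 + ((0 - 1*0)*(-1))*(-1) = -2/3 + ((0 + 0)*(-1))*(-1) = -2/3 + (0*(-1))*(-1) = -2/3 + 0*(-1) = -2/3 + 0 = -2/3 ≈ -0.66667)
Q(z) = 25/9 (Q(z) = (-1 - 2/3)**2 = (-5/3)**2 = 25/9)
(sqrt((-64 - 60)/(54 - 110) - 153) - 292)*Q(-9) = (sqrt((-64 - 60)/(54 - 110) - 153) - 292)*(25/9) = (sqrt(-124/(-56) - 153) - 292)*(25/9) = (sqrt(-124*(-1/56) - 153) - 292)*(25/9) = (sqrt(31/14 - 153) - 292)*(25/9) = (sqrt(-2111/14) - 292)*(25/9) = (I*sqrt(29554)/14 - 292)*(25/9) = (-292 + I*sqrt(29554)/14)*(25/9) = -7300/9 + 25*I*sqrt(29554)/126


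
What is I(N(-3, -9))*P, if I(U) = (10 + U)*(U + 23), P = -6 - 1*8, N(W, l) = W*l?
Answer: -25900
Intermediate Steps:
P = -14 (P = -6 - 8 = -14)
I(U) = (10 + U)*(23 + U)
I(N(-3, -9))*P = (230 + (-3*(-9))² + 33*(-3*(-9)))*(-14) = (230 + 27² + 33*27)*(-14) = (230 + 729 + 891)*(-14) = 1850*(-14) = -25900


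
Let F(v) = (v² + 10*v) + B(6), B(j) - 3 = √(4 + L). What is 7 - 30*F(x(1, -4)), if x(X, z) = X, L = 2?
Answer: -413 - 30*√6 ≈ -486.48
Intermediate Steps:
B(j) = 3 + √6 (B(j) = 3 + √(4 + 2) = 3 + √6)
F(v) = 3 + √6 + v² + 10*v (F(v) = (v² + 10*v) + (3 + √6) = 3 + √6 + v² + 10*v)
7 - 30*F(x(1, -4)) = 7 - 30*(3 + √6 + 1² + 10*1) = 7 - 30*(3 + √6 + 1 + 10) = 7 - 30*(14 + √6) = 7 + (-420 - 30*√6) = -413 - 30*√6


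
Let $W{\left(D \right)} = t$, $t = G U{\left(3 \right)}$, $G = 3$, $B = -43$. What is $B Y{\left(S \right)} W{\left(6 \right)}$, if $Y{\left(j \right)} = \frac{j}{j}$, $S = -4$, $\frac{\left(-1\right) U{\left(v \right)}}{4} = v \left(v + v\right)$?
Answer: $9288$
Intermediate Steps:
$U{\left(v \right)} = - 8 v^{2}$ ($U{\left(v \right)} = - 4 v \left(v + v\right) = - 4 v 2 v = - 4 \cdot 2 v^{2} = - 8 v^{2}$)
$t = -216$ ($t = 3 \left(- 8 \cdot 3^{2}\right) = 3 \left(\left(-8\right) 9\right) = 3 \left(-72\right) = -216$)
$W{\left(D \right)} = -216$
$Y{\left(j \right)} = 1$
$B Y{\left(S \right)} W{\left(6 \right)} = \left(-43\right) 1 \left(-216\right) = \left(-43\right) \left(-216\right) = 9288$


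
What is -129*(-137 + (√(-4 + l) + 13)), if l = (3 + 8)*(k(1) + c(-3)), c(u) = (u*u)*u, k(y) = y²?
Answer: 15996 - 129*I*√290 ≈ 15996.0 - 2196.8*I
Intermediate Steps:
c(u) = u³ (c(u) = u²*u = u³)
l = -286 (l = (3 + 8)*(1² + (-3)³) = 11*(1 - 27) = 11*(-26) = -286)
-129*(-137 + (√(-4 + l) + 13)) = -129*(-137 + (√(-4 - 286) + 13)) = -129*(-137 + (√(-290) + 13)) = -129*(-137 + (I*√290 + 13)) = -129*(-137 + (13 + I*√290)) = -129*(-124 + I*√290) = 15996 - 129*I*√290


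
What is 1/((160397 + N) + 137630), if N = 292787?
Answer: 1/590814 ≈ 1.6926e-6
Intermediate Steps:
1/((160397 + N) + 137630) = 1/((160397 + 292787) + 137630) = 1/(453184 + 137630) = 1/590814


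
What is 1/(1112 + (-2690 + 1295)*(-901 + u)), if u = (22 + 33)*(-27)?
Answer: 1/3329582 ≈ 3.0034e-7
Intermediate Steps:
u = -1485 (u = 55*(-27) = -1485)
1/(1112 + (-2690 + 1295)*(-901 + u)) = 1/(1112 + (-2690 + 1295)*(-901 - 1485)) = 1/(1112 - 1395*(-2386)) = 1/(1112 + 3328470) = 1/3329582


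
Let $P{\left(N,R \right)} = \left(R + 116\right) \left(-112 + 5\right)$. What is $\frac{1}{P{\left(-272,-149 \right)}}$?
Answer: $\frac{1}{3531} \approx 0.00028321$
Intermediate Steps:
$P{\left(N,R \right)} = -12412 - 107 R$ ($P{\left(N,R \right)} = \left(116 + R\right) \left(-107\right) = -12412 - 107 R$)
$\frac{1}{P{\left(-272,-149 \right)}} = \frac{1}{-12412 - -15943} = \frac{1}{-12412 + 15943} = \frac{1}{3531}$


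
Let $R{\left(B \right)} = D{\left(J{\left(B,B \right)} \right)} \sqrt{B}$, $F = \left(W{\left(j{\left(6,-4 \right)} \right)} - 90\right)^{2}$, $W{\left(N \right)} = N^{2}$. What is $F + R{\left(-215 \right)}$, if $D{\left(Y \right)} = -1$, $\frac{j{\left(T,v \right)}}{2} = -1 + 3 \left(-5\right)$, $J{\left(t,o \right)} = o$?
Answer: $872356 - i \sqrt{215} \approx 8.7236 \cdot 10^{5} - 14.663 i$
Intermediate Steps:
$j{\left(T,v \right)} = -32$ ($j{\left(T,v \right)} = 2 \left(-1 + 3 \left(-5\right)\right) = 2 \left(-1 - 15\right) = 2 \left(-16\right) = -32$)
$F = 872356$ ($F = \left(\left(-32\right)^{2} - 90\right)^{2} = \left(1024 - 90\right)^{2} = 934^{2} = 872356$)
$R{\left(B \right)} = - \sqrt{B}$
$F + R{\left(-215 \right)} = 872356 - \sqrt{-215} = 872356 - i \sqrt{215}$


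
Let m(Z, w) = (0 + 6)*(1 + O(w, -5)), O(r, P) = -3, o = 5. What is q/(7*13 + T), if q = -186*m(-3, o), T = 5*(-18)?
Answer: 2232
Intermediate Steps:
T = -90
m(Z, w) = -12 (m(Z, w) = (0 + 6)*(1 - 3) = 6*(-2) = -12)
q = 2232 (q = -186*(-12) = 2232)
q/(7*13 + T) = 2232/(7*13 - 90) = 2232/(91 - 90) = 2232/1 = 2232*1 = 2232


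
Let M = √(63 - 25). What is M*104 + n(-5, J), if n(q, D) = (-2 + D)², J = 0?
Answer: 4 + 104*√38 ≈ 645.10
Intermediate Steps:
M = √38 ≈ 6.1644
M*104 + n(-5, J) = √38*104 + (-2 + 0)² = 104*√38 + (-2)² = 104*√38 + 4 = 4 + 104*√38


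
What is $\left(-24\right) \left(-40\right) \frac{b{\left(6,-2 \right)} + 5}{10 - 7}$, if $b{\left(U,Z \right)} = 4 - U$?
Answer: $960$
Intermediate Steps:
$\left(-24\right) \left(-40\right) \frac{b{\left(6,-2 \right)} + 5}{10 - 7} = \left(-24\right) \left(-40\right) \frac{\left(4 - 6\right) + 5}{10 - 7} = 960 \frac{\left(4 - 6\right) + 5}{3} = 960 \left(-2 + 5\right) \frac{1}{3} = 960 \cdot 3 \cdot \frac{1}{3} = 960 \cdot 1 = 960$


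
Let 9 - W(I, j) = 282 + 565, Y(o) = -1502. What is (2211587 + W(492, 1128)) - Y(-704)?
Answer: 2212251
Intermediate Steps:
W(I, j) = -838 (W(I, j) = 9 - (282 + 565) = 9 - 1*847 = 9 - 847 = -838)
(2211587 + W(492, 1128)) - Y(-704) = (2211587 - 838) - 1*(-1502) = 2210749 + 1502 = 2212251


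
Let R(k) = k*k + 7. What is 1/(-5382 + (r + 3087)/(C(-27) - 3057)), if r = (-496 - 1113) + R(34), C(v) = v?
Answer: -3084/16600729 ≈ -0.00018577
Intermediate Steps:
R(k) = 7 + k**2 (R(k) = k**2 + 7 = 7 + k**2)
r = -446 (r = (-496 - 1113) + (7 + 34**2) = -1609 + (7 + 1156) = -1609 + 1163 = -446)
1/(-5382 + (r + 3087)/(C(-27) - 3057)) = 1/(-5382 + (-446 + 3087)/(-27 - 3057)) = 1/(-5382 + 2641/(-3084)) = 1/(-5382 + 2641*(-1/3084)) = 1/(-5382 - 2641/3084) = 1/(-16600729/3084) = -3084/16600729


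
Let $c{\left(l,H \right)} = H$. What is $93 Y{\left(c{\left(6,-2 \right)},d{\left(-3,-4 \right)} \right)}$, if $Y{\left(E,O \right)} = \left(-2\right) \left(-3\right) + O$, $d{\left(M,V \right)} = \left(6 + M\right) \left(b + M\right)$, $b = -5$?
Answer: $-1674$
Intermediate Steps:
$d{\left(M,V \right)} = \left(-5 + M\right) \left(6 + M\right)$ ($d{\left(M,V \right)} = \left(6 + M\right) \left(-5 + M\right) = \left(-5 + M\right) \left(6 + M\right)$)
$Y{\left(E,O \right)} = 6 + O$
$93 Y{\left(c{\left(6,-2 \right)},d{\left(-3,-4 \right)} \right)} = 93 \left(6 - \left(33 - 9\right)\right) = 93 \left(6 - 24\right) = 93 \left(-18\right) = -1674$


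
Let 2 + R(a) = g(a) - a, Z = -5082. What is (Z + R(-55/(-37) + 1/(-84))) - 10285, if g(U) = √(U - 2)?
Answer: -47771435/3108 + I*√1268841/1554 ≈ -15370.0 + 0.72486*I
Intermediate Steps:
g(U) = √(-2 + U)
R(a) = -2 + √(-2 + a) - a (R(a) = -2 + (√(-2 + a) - a) = -2 + √(-2 + a) - a)
(Z + R(-55/(-37) + 1/(-84))) - 10285 = (-5082 + (-2 + √(-2 + (-55/(-37) + 1/(-84))) - (-55/(-37) + 1/(-84)))) - 10285 = (-5082 + (-2 + √(-2 + (-55*(-1/37) + 1*(-1/84))) - (-55*(-1/37) + 1*(-1/84)))) - 10285 = (-5082 + (-2 + √(-2 + (55/37 - 1/84)) - (55/37 - 1/84))) - 10285 = (-5082 + (-2 + √(-2 + 4583/3108) - 1*4583/3108)) - 10285 = (-5082 + (-2 + √(-1633/3108) - 4583/3108)) - 10285 = (-5082 + (-2 + I*√1268841/1554 - 4583/3108)) - 10285 = (-5082 + (-10799/3108 + I*√1268841/1554)) - 10285 = (-15805655/3108 + I*√1268841/1554) - 10285 = -47771435/3108 + I*√1268841/1554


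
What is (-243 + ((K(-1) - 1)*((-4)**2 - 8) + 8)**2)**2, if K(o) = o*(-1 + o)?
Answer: 169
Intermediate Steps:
(-243 + ((K(-1) - 1)*((-4)**2 - 8) + 8)**2)**2 = (-243 + ((-(-1 - 1) - 1)*((-4)**2 - 8) + 8)**2)**2 = (-243 + ((-1*(-2) - 1)*(16 - 8) + 8)**2)**2 = (-243 + ((2 - 1)*8 + 8)**2)**2 = (-243 + (1*8 + 8)**2)**2 = (-243 + (8 + 8)**2)**2 = (-243 + 16**2)**2 = (-243 + 256)**2 = 13**2 = 169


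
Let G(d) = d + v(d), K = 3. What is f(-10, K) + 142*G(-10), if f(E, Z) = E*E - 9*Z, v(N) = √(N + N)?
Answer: -1347 + 284*I*√5 ≈ -1347.0 + 635.04*I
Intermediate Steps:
v(N) = √2*√N (v(N) = √(2*N) = √2*√N)
f(E, Z) = E² - 9*Z
G(d) = d + √2*√d
f(-10, K) + 142*G(-10) = ((-10)² - 9*3) + 142*(-10 + √2*√(-10)) = (100 - 27) + 142*(-10 + √2*(I*√10)) = 73 + 142*(-10 + 2*I*√5) = 73 + (-1420 + 284*I*√5) = -1347 + 284*I*√5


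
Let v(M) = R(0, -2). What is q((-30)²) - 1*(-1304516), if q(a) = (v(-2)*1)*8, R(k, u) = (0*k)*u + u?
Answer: 1304500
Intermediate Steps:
R(k, u) = u (R(k, u) = 0*u + u = 0 + u = u)
v(M) = -2
q(a) = -16 (q(a) = -2*1*8 = -2*8 = -16)
q((-30)²) - 1*(-1304516) = -16 - 1*(-1304516) = -16 + 1304516 = 1304500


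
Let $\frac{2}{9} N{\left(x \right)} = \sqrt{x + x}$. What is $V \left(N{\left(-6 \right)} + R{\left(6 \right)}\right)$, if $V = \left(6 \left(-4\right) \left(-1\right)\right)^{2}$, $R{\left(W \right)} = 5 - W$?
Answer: $-576 + 5184 i \sqrt{3} \approx -576.0 + 8979.0 i$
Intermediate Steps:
$N{\left(x \right)} = \frac{9 \sqrt{2} \sqrt{x}}{2}$ ($N{\left(x \right)} = \frac{9 \sqrt{x + x}}{2} = \frac{9 \sqrt{2 x}}{2} = \frac{9 \sqrt{2} \sqrt{x}}{2}$)
$V = 576$ ($V = \left(\left(-24\right) \left(-1\right)\right)^{2} = 24^{2} = 576$)
$V \left(N{\left(-6 \right)} + R{\left(6 \right)}\right) = 576 \left(\frac{9 \sqrt{2} \sqrt{-6}}{2} + \left(5 - 6\right)\right) = 576 \left(\frac{9 \sqrt{2} i \sqrt{6}}{2} + \left(5 - 6\right)\right) = 576 \left(9 i \sqrt{3} - 1\right) = 576 \left(-1 + 9 i \sqrt{3}\right) = -576 + 5184 i \sqrt{3}$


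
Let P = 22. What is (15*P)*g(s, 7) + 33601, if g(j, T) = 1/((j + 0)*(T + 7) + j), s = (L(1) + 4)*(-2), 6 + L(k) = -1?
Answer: 100814/3 ≈ 33605.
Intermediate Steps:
L(k) = -7 (L(k) = -6 - 1 = -7)
s = 6 (s = (-7 + 4)*(-2) = -3*(-2) = 6)
g(j, T) = 1/(j + j*(7 + T)) (g(j, T) = 1/(j*(7 + T) + j) = 1/(j + j*(7 + T)))
(15*P)*g(s, 7) + 33601 = (15*22)*(1/(6*(8 + 7))) + 33601 = 330*((⅙)/15) + 33601 = 330*((⅙)*(1/15)) + 33601 = 330*(1/90) + 33601 = 11/3 + 33601 = 100814/3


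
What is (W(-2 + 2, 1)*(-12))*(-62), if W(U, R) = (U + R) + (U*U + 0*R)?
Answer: 744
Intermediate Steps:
W(U, R) = R + U + U**2 (W(U, R) = (R + U) + (U**2 + 0) = (R + U) + U**2 = R + U + U**2)
(W(-2 + 2, 1)*(-12))*(-62) = ((1 + (-2 + 2) + (-2 + 2)**2)*(-12))*(-62) = ((1 + 0 + 0**2)*(-12))*(-62) = ((1 + 0 + 0)*(-12))*(-62) = (1*(-12))*(-62) = -12*(-62) = 744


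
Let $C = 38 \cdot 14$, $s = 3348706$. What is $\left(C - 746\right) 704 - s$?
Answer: $-3499362$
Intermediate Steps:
$C = 532$
$\left(C - 746\right) 704 - s = \left(532 - 746\right) 704 - 3348706 = \left(-214\right) 704 - 3348706 = -150656 - 3348706 = -3499362$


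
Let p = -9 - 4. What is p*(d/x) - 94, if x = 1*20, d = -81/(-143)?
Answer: -20761/220 ≈ -94.368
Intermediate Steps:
p = -13
d = 81/143 (d = -81*(-1/143) = 81/143 ≈ 0.56643)
x = 20
p*(d/x) - 94 = -81/(11*20) - 94 = -13*81/2860 - 94 = -81/220 - 94 = -20761/220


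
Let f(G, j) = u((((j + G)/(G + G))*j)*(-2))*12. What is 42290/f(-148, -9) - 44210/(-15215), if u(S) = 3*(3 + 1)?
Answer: 64980859/219096 ≈ 296.59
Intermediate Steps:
u(S) = 12 (u(S) = 3*4 = 12)
f(G, j) = 144 (f(G, j) = 12*12 = 144)
42290/f(-148, -9) - 44210/(-15215) = 42290/144 - 44210/(-15215) = 42290*(1/144) - 44210*(-1/15215) = 21145/72 + 8842/3043 = 64980859/219096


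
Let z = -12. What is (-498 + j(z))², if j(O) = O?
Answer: 260100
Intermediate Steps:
(-498 + j(z))² = (-498 - 12)² = (-510)² = 260100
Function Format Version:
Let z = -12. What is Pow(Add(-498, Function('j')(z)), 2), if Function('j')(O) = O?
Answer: 260100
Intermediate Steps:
Pow(Add(-498, Function('j')(z)), 2) = Pow(Add(-498, -12), 2) = Pow(-510, 2) = 260100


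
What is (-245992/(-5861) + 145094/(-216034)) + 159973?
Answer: 101303074673698/633087637 ≈ 1.6001e+5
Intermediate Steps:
(-245992/(-5861) + 145094/(-216034)) + 159973 = (-245992*(-1/5861) + 145094*(-1/216034)) + 159973 = (245992/5861 - 72547/108017) + 159973 = 26146119897/633087637 + 159973 = 101303074673698/633087637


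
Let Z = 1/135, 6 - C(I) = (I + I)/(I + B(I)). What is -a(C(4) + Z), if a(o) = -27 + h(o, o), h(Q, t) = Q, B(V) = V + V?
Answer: 2924/135 ≈ 21.659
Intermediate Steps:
B(V) = 2*V
C(I) = 16/3 (C(I) = 6 - (I + I)/(I + 2*I) = 6 - 2*I/(3*I) = 6 - 2*I*1/(3*I) = 6 - 1*⅔ = 6 - ⅔ = 16/3)
Z = 1/135 ≈ 0.0074074
a(o) = -27 + o
-a(C(4) + Z) = -(-27 + (16/3 + 1/135)) = -(-27 + 721/135) = -1*(-2924/135) = 2924/135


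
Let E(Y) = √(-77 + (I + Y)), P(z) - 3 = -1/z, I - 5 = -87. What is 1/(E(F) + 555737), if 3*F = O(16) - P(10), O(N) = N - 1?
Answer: 16672110/9265308399719 - I*√139470/9265308399719 ≈ 1.7994e-6 - 4.0307e-11*I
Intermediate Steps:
I = -82 (I = 5 - 87 = -82)
O(N) = -1 + N
P(z) = 3 - 1/z
F = 121/30 (F = ((-1 + 16) - (3 - 1/10))/3 = (15 - (3 - 1*⅒))/3 = (15 - (3 - ⅒))/3 = (15 - 1*29/10)/3 = (15 - 29/10)/3 = (⅓)*(121/10) = 121/30 ≈ 4.0333)
E(Y) = √(-159 + Y) (E(Y) = √(-77 + (-82 + Y)) = √(-159 + Y))
1/(E(F) + 555737) = 1/(√(-159 + 121/30) + 555737) = 1/(√(-4649/30) + 555737) = 1/(I*√139470/30 + 555737) = 1/(555737 + I*√139470/30)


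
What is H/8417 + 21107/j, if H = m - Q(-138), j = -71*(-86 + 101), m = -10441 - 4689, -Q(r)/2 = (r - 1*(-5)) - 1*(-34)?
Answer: -193981939/8964105 ≈ -21.640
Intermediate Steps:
Q(r) = -78 - 2*r (Q(r) = -2*((r - 1*(-5)) - 1*(-34)) = -2*((r + 5) + 34) = -2*((5 + r) + 34) = -2*(39 + r) = -78 - 2*r)
m = -15130
j = -1065 (j = -71*15 = -1065)
H = -15328 (H = -15130 - (-78 - 2*(-138)) = -15130 - (-78 + 276) = -15130 - 1*198 = -15130 - 198 = -15328)
H/8417 + 21107/j = -15328/8417 + 21107/(-1065) = -15328*1/8417 + 21107*(-1/1065) = -15328/8417 - 21107/1065 = -193981939/8964105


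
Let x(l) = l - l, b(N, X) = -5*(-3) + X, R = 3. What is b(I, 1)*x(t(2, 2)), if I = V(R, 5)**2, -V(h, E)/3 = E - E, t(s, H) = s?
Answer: 0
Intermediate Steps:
V(h, E) = 0 (V(h, E) = -3*(E - E) = -3*0 = 0)
I = 0 (I = 0**2 = 0)
b(N, X) = 15 + X
x(l) = 0
b(I, 1)*x(t(2, 2)) = (15 + 1)*0 = 16*0 = 0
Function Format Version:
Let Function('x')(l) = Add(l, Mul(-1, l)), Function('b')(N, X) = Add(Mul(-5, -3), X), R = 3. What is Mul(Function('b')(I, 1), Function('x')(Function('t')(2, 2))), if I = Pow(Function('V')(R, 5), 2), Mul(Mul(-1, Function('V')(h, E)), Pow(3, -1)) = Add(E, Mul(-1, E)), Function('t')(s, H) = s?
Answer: 0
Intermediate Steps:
Function('V')(h, E) = 0 (Function('V')(h, E) = Mul(-3, Add(E, Mul(-1, E))) = Mul(-3, 0) = 0)
I = 0 (I = Pow(0, 2) = 0)
Function('b')(N, X) = Add(15, X)
Function('x')(l) = 0
Mul(Function('b')(I, 1), Function('x')(Function('t')(2, 2))) = Mul(Add(15, 1), 0) = Mul(16, 0) = 0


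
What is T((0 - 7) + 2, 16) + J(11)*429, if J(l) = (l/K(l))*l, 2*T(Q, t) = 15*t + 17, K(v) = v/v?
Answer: 104075/2 ≈ 52038.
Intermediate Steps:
K(v) = 1
T(Q, t) = 17/2 + 15*t/2 (T(Q, t) = (15*t + 17)/2 = (17 + 15*t)/2 = 17/2 + 15*t/2)
J(l) = l**2 (J(l) = (l/1)*l = (l*1)*l = l*l = l**2)
T((0 - 7) + 2, 16) + J(11)*429 = (17/2 + (15/2)*16) + 11**2*429 = (17/2 + 120) + 121*429 = 257/2 + 51909 = 104075/2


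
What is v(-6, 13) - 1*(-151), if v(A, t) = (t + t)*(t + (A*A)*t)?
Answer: 12657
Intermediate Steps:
v(A, t) = 2*t*(t + t*A²) (v(A, t) = (2*t)*(t + A²*t) = (2*t)*(t + t*A²) = 2*t*(t + t*A²))
v(-6, 13) - 1*(-151) = 2*13²*(1 + (-6)²) - 1*(-151) = 2*169*(1 + 36) + 151 = 2*169*37 + 151 = 12506 + 151 = 12657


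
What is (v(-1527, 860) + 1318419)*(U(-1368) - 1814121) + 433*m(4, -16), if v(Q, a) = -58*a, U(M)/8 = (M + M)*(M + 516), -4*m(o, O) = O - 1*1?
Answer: 85420650852341/4 ≈ 2.1355e+13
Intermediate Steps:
m(o, O) = ¼ - O/4 (m(o, O) = -(O - 1*1)/4 = -(O - 1)/4 = -(-1 + O)/4 = ¼ - O/4)
U(M) = 16*M*(516 + M) (U(M) = 8*((M + M)*(M + 516)) = 8*((2*M)*(516 + M)) = 8*(2*M*(516 + M)) = 16*M*(516 + M))
(v(-1527, 860) + 1318419)*(U(-1368) - 1814121) + 433*m(4, -16) = (-58*860 + 1318419)*(16*(-1368)*(516 - 1368) - 1814121) + 433*(¼ - ¼*(-16)) = (-49880 + 1318419)*(16*(-1368)*(-852) - 1814121) + 433*(¼ + 4) = 1268539*(18648576 - 1814121) + 433*(17/4) = 1268539*16834455 + 7361/4 = 21355162711245 + 7361/4 = 85420650852341/4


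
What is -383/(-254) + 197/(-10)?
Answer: -11552/635 ≈ -18.192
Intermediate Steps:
-383/(-254) + 197/(-10) = -383*(-1/254) + 197*(-1/10) = 383/254 - 197/10 = -11552/635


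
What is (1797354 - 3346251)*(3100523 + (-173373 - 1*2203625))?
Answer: -1120665701925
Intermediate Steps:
(1797354 - 3346251)*(3100523 + (-173373 - 1*2203625)) = -1548897*(3100523 + (-173373 - 2203625)) = -1548897*(3100523 - 2376998) = -1548897*723525 = -1120665701925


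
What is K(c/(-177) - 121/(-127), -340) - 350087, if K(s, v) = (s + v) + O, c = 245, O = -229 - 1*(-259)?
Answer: -7876583861/22479 ≈ -3.5040e+5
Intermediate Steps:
O = 30 (O = -229 + 259 = 30)
K(s, v) = 30 + s + v (K(s, v) = (s + v) + 30 = 30 + s + v)
K(c/(-177) - 121/(-127), -340) - 350087 = (30 + (245/(-177) - 121/(-127)) - 340) - 350087 = (30 + (245*(-1/177) - 121*(-1/127)) - 340) - 350087 = (30 + (-245/177 + 121/127) - 340) - 350087 = (30 - 9698/22479 - 340) - 350087 = -6978188/22479 - 350087 = -7876583861/22479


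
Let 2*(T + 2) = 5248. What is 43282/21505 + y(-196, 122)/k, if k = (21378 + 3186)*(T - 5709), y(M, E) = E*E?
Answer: 2098282379/1042649685 ≈ 2.0125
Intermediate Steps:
T = 2622 (T = -2 + (½)*5248 = -2 + 2624 = 2622)
y(M, E) = E²
k = -75829068 (k = (21378 + 3186)*(2622 - 5709) = 24564*(-3087) = -75829068)
43282/21505 + y(-196, 122)/k = 43282/21505 + 122²/(-75829068) = 43282*(1/21505) + 14884*(-1/75829068) = 2546/1265 - 3721/18957267 = 2098282379/1042649685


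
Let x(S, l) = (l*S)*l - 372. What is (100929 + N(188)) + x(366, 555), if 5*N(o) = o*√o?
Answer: 112837707 + 376*√47/5 ≈ 1.1284e+8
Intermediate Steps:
N(o) = o^(3/2)/5 (N(o) = (o*√o)/5 = o^(3/2)/5)
x(S, l) = -372 + S*l² (x(S, l) = (S*l)*l - 372 = S*l² - 372 = -372 + S*l²)
(100929 + N(188)) + x(366, 555) = (100929 + 188^(3/2)/5) + (-372 + 366*555²) = (100929 + (376*√47)/5) + (-372 + 366*308025) = (100929 + 376*√47/5) + (-372 + 112737150) = (100929 + 376*√47/5) + 112736778 = 112837707 + 376*√47/5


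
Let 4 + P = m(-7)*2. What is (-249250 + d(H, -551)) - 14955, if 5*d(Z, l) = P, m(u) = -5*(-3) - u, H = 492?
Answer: -264197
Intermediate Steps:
m(u) = 15 - u
P = 40 (P = -4 + (15 - 1*(-7))*2 = -4 + (15 + 7)*2 = -4 + 22*2 = -4 + 44 = 40)
d(Z, l) = 8 (d(Z, l) = (⅕)*40 = 8)
(-249250 + d(H, -551)) - 14955 = (-249250 + 8) - 14955 = -249242 - 14955 = -264197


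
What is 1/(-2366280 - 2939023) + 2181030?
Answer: 11571025002089/5305303 ≈ 2.1810e+6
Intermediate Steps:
1/(-2366280 - 2939023) + 2181030 = 1/(-5305303) + 2181030 = -1/5305303 + 2181030 = 11571025002089/5305303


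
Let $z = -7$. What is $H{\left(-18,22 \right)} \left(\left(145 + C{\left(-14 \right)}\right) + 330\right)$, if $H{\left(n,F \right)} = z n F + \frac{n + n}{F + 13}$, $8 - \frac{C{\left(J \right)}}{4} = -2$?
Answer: $\frac{9989352}{7} \approx 1.4271 \cdot 10^{6}$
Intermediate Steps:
$C{\left(J \right)} = 40$ ($C{\left(J \right)} = 32 - -8 = 32 + 8 = 40$)
$H{\left(n,F \right)} = - 7 F n + \frac{2 n}{13 + F}$ ($H{\left(n,F \right)} = - 7 n F + \frac{n + n}{F + 13} = - 7 F n + \frac{2 n}{13 + F}$)
$H{\left(-18,22 \right)} \left(\left(145 + C{\left(-14 \right)}\right) + 330\right) = - \frac{18 \left(2 - 2002 - 7 \cdot 22^{2}\right)}{13 + 22} \left(\left(145 + 40\right) + 330\right) = - \frac{18 \left(2 - 2002 - 3388\right)}{35} \left(185 + 330\right) = \left(-18\right) \frac{1}{35} \left(2 - 2002 - 3388\right) 515 = \left(-18\right) \frac{1}{35} \left(-5388\right) 515 = \frac{96984}{35} \cdot 515 = \frac{9989352}{7}$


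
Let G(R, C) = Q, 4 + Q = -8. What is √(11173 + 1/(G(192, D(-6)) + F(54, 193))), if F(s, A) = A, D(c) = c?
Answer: √366038834/181 ≈ 105.70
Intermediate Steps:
Q = -12 (Q = -4 - 8 = -12)
G(R, C) = -12
√(11173 + 1/(G(192, D(-6)) + F(54, 193))) = √(11173 + 1/(-12 + 193)) = √(11173 + 1/181) = √(2022314/181) = √366038834/181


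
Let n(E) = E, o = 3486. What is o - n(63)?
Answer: 3423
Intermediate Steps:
o - n(63) = 3486 - 1*63 = 3486 - 63 = 3423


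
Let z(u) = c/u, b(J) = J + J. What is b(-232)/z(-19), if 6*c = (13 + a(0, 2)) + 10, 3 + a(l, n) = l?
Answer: 13224/5 ≈ 2644.8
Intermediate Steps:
a(l, n) = -3 + l
b(J) = 2*J
c = 10/3 (c = ((13 + (-3 + 0)) + 10)/6 = ((13 - 3) + 10)/6 = (10 + 10)/6 = (⅙)*20 = 10/3 ≈ 3.3333)
z(u) = 10/(3*u)
b(-232)/z(-19) = (2*(-232))/(((10/3)/(-19))) = -464/((10/3)*(-1/19)) = -464/(-10/57) = -464*(-57/10) = 13224/5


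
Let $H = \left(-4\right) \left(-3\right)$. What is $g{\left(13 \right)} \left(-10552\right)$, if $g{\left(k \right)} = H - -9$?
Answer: $-221592$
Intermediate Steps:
$H = 12$
$g{\left(k \right)} = 21$ ($g{\left(k \right)} = 12 - -9 = 12 + 9 = 21$)
$g{\left(13 \right)} \left(-10552\right) = 21 \left(-10552\right) = -221592$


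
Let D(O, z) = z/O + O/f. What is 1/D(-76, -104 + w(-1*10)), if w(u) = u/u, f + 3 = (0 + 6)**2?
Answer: -2508/2377 ≈ -1.0551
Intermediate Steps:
f = 33 (f = -3 + (0 + 6)**2 = -3 + 6**2 = -3 + 36 = 33)
w(u) = 1
D(O, z) = O/33 + z/O (D(O, z) = z/O + O/33 = O/33 + z/O)
1/D(-76, -104 + w(-1*10)) = 1/((1/33)*(-76) + (-104 + 1)/(-76)) = 1/(-76/33 - 103*(-1/76)) = 1/(-76/33 + 103/76) = 1/(-2377/2508) = -2508/2377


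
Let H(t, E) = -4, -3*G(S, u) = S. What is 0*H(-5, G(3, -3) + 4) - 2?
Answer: -2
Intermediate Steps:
G(S, u) = -S/3
0*H(-5, G(3, -3) + 4) - 2 = 0*(-4) - 2 = 0 - 2 = -2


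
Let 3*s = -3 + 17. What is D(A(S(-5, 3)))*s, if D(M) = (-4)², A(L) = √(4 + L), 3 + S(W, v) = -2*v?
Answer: 224/3 ≈ 74.667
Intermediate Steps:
S(W, v) = -3 - 2*v
D(M) = 16
s = 14/3 (s = (-3 + 17)/3 = (⅓)*14 = 14/3 ≈ 4.6667)
D(A(S(-5, 3)))*s = 16*(14/3) = 224/3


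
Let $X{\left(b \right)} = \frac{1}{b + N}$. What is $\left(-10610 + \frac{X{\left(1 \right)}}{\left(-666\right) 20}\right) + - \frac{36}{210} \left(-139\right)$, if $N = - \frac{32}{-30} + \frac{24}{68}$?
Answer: $- \frac{203004234931}{19176360} \approx -10586.0$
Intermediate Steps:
$N = \frac{362}{255}$ ($N = \left(-32\right) \left(- \frac{1}{30}\right) + 24 \cdot \frac{1}{68} = \frac{16}{15} + \frac{6}{17} = \frac{362}{255} \approx 1.4196$)
$X{\left(b \right)} = \frac{1}{\frac{362}{255} + b}$ ($X{\left(b \right)} = \frac{1}{b + \frac{362}{255}} = \frac{1}{\frac{362}{255} + b}$)
$\left(-10610 + \frac{X{\left(1 \right)}}{\left(-666\right) 20}\right) + - \frac{36}{210} \left(-139\right) = \left(-10610 + \frac{255 \frac{1}{362 + 255 \cdot 1}}{\left(-666\right) 20}\right) + - \frac{36}{210} \left(-139\right) = \left(-10610 + \frac{255 \frac{1}{362 + 255}}{-13320}\right) + \left(-36\right) \frac{1}{210} \left(-139\right) = \left(-10610 + \frac{255}{617} \left(- \frac{1}{13320}\right)\right) - - \frac{834}{35} = \left(-10610 + 255 \cdot \frac{1}{617} \left(- \frac{1}{13320}\right)\right) + \frac{834}{35} = \left(-10610 + \frac{255}{617} \left(- \frac{1}{13320}\right)\right) + \frac{834}{35} = \left(-10610 - \frac{17}{547896}\right) + \frac{834}{35} = - \frac{5813176577}{547896} + \frac{834}{35} = - \frac{203004234931}{19176360}$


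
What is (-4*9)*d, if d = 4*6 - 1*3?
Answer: -756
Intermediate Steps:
d = 21 (d = 24 - 3 = 21)
(-4*9)*d = -4*9*21 = -36*21 = -756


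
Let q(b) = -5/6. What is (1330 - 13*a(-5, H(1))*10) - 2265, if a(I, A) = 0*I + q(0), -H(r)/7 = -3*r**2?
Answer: -2480/3 ≈ -826.67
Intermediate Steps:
q(b) = -5/6 (q(b) = -5*1/6 = -5/6)
H(r) = 21*r**2 (H(r) = -(-21)*r**2 = 21*r**2)
a(I, A) = -5/6 (a(I, A) = 0*I - 5/6 = 0 - 5/6 = -5/6)
(1330 - 13*a(-5, H(1))*10) - 2265 = (1330 - 13*(-5/6)*10) - 2265 = (1330 + (65/6)*10) - 2265 = (1330 + 325/3) - 2265 = 4315/3 - 2265 = -2480/3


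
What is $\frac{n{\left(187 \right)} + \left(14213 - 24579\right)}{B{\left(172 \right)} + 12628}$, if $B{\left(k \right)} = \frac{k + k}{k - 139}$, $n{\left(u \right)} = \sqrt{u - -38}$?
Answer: $- \frac{341583}{417068} \approx -0.81901$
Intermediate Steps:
$n{\left(u \right)} = \sqrt{38 + u}$ ($n{\left(u \right)} = \sqrt{u + 38} = \sqrt{38 + u}$)
$B{\left(k \right)} = \frac{2 k}{-139 + k}$
$\frac{n{\left(187 \right)} + \left(14213 - 24579\right)}{B{\left(172 \right)} + 12628} = \frac{\sqrt{38 + 187} + \left(14213 - 24579\right)}{2 \cdot 172 \frac{1}{-139 + 172} + 12628} = \frac{\sqrt{225} + \left(14213 - 24579\right)}{2 \cdot 172 \cdot \frac{1}{33} + 12628} = \frac{15 - 10366}{2 \cdot 172 \cdot \frac{1}{33} + 12628} = - \frac{10351}{\frac{344}{33} + 12628} = - \frac{10351}{\frac{417068}{33}} = \left(-10351\right) \frac{33}{417068} = - \frac{341583}{417068}$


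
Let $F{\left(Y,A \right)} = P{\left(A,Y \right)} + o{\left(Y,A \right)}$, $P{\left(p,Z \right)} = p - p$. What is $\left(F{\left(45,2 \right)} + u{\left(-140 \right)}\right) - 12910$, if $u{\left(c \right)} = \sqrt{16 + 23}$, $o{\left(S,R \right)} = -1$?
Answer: $-12911 + \sqrt{39} \approx -12905.0$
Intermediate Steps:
$P{\left(p,Z \right)} = 0$
$F{\left(Y,A \right)} = -1$ ($F{\left(Y,A \right)} = 0 - 1 = -1$)
$u{\left(c \right)} = \sqrt{39}$
$\left(F{\left(45,2 \right)} + u{\left(-140 \right)}\right) - 12910 = \left(-1 + \sqrt{39}\right) - 12910 = -12911 + \sqrt{39}$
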